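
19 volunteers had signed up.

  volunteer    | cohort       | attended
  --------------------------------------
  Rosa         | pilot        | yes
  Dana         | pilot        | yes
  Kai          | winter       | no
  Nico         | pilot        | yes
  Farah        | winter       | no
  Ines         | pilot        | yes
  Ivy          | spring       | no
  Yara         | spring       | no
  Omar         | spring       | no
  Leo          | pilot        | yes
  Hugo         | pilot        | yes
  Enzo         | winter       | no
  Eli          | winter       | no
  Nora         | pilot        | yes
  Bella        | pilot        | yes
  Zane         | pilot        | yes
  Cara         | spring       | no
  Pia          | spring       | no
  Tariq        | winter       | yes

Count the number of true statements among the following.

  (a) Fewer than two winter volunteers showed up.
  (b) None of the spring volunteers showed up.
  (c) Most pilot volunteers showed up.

3

(a) winter: |A| = 5, |A ∩ B| = 1; needs |A ∩ B| < 2 — true.
(b) spring: |A| = 5, |A ∩ B| = 0; needs A ∩ B = ∅ (|A ∩ B| = 0) — true.
(c) pilot: |A| = 9, |A ∩ B| = 9; needs |A ∩ B| > |A ∖ B| — true.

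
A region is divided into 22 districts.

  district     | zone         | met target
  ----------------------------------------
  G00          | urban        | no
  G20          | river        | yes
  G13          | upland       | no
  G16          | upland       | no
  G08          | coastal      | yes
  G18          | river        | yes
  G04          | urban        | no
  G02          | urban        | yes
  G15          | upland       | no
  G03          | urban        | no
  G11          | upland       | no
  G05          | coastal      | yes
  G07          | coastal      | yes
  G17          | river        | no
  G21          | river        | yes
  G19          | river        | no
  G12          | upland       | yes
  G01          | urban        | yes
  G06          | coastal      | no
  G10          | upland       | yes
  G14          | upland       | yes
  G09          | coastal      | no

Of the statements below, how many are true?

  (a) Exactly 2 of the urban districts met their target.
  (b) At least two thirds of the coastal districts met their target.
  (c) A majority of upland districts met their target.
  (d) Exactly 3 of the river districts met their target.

(a) urban: |A| = 5, |A ∩ B| = 2; needs |A ∩ B| = 2 — true.
(b) coastal: |A| = 5, |A ∩ B| = 3; needs |A ∩ B| / |A| ≥ 2/3 — false.
(c) upland: |A| = 7, |A ∩ B| = 3; needs |A ∩ B| > |A ∖ B| — false.
(d) river: |A| = 5, |A ∩ B| = 3; needs |A ∩ B| = 3 — true.

2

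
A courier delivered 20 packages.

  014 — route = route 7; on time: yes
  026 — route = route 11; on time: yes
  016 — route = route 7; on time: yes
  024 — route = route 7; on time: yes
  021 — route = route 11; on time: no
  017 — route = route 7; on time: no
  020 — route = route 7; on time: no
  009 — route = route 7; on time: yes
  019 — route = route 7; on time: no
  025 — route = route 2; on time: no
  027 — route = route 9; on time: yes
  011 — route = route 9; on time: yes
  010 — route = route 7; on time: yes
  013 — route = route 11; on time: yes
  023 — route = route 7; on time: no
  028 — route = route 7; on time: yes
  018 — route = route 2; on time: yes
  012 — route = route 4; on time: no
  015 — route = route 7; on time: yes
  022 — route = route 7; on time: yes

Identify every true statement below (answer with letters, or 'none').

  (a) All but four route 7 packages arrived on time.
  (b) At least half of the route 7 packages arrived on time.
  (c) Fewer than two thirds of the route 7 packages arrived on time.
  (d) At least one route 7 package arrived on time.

(a), (b), (d)

|A| = 12, |A ∩ B| = 8, |A ∖ B| = 4.
(a) |A ∖ B| = 4: holds.
(b) |A ∩ B| ≥ |A ∖ B|: holds.
(c) |A ∩ B| / |A| < 2/3: fails.
(d) A ∩ B ≠ ∅ (|A ∩ B| ≥ 1): holds.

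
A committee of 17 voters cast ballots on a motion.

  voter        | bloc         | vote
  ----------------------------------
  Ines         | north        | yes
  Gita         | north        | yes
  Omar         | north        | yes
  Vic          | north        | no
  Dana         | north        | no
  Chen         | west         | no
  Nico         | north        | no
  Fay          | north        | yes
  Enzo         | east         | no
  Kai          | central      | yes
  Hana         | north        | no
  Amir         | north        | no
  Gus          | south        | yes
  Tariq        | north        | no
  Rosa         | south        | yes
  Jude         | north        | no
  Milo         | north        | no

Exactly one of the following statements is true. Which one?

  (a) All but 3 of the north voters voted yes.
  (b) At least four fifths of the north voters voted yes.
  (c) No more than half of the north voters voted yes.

|A| = 12, |A ∩ B| = 4, |A ∖ B| = 8.
(a) requires |A ∖ B| = 3: false.
(b) requires |A ∩ B| / |A| ≥ 4/5: false.
(c) requires |A ∩ B| ≤ |A ∖ B|: true.

(c)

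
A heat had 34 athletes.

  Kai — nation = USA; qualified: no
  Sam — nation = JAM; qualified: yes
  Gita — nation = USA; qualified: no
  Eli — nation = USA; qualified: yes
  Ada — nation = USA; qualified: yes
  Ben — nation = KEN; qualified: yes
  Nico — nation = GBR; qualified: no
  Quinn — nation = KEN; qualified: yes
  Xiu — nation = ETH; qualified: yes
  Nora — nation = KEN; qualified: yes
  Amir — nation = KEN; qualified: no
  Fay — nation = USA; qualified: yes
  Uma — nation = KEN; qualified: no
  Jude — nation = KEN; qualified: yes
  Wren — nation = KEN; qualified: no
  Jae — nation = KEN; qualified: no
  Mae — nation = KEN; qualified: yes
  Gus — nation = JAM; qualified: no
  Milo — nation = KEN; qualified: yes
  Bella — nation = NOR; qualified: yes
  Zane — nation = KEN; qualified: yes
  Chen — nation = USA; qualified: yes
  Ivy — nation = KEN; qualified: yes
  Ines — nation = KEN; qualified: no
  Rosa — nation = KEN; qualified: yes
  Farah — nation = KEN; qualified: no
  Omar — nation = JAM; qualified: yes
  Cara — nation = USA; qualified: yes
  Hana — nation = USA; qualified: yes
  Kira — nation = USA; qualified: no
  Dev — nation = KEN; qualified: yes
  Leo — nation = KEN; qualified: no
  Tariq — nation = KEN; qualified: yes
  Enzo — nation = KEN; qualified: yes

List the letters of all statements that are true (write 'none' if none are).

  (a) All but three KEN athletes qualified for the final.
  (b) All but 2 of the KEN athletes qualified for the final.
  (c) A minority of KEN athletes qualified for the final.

|A| = 19, |A ∩ B| = 12, |A ∖ B| = 7.
(a) |A ∖ B| = 3: fails.
(b) |A ∖ B| = 2: fails.
(c) |A ∩ B| < |A ∖ B|: fails.

none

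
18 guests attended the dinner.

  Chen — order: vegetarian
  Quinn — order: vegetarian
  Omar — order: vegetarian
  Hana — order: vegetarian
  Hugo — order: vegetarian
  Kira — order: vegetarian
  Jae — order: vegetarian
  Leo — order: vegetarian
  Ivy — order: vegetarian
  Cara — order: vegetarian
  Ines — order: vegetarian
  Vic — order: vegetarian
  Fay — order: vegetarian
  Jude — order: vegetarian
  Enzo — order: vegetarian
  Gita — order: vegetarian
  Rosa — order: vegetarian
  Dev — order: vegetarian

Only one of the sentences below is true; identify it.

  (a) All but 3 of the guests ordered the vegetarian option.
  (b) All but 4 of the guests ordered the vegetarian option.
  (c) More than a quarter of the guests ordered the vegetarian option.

|A| = 18, |A ∩ B| = 18, |A ∖ B| = 0.
(a) requires |A ∖ B| = 3: false.
(b) requires |A ∖ B| = 4: false.
(c) requires |A ∩ B| / |A| > 1/4: true.

(c)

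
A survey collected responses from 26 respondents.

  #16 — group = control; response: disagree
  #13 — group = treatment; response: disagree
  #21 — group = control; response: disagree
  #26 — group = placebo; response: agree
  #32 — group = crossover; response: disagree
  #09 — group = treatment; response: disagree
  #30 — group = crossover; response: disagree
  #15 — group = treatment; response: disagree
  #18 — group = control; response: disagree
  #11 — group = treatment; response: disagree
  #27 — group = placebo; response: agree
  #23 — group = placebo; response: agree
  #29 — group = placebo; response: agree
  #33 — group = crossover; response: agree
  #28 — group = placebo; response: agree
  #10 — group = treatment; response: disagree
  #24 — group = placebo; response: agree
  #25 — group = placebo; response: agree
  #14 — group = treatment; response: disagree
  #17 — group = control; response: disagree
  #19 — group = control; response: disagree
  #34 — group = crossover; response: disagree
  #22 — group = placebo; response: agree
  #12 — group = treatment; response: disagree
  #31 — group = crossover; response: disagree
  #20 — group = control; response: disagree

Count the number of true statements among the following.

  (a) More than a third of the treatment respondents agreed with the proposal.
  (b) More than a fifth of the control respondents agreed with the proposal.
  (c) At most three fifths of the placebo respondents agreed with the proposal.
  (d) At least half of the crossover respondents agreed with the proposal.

(a) treatment: |A| = 7, |A ∩ B| = 0; needs |A ∩ B| / |A| > 1/3 — false.
(b) control: |A| = 6, |A ∩ B| = 0; needs |A ∩ B| / |A| > 1/5 — false.
(c) placebo: |A| = 8, |A ∩ B| = 8; needs |A ∩ B| / |A| ≤ 3/5 — false.
(d) crossover: |A| = 5, |A ∩ B| = 1; needs |A ∩ B| ≥ |A ∖ B| — false.

0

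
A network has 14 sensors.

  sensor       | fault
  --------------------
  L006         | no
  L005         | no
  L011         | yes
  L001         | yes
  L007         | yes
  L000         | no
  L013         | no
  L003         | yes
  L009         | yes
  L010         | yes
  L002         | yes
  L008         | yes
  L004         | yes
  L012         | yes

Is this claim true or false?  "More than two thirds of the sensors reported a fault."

Truth condition: |A ∩ B| / |A| > 2/3.
A (the restrictor) = {L006, L005, L011, L001, L007, L000, L013, L003, L009, L010, L002, L008, L004, L012}, |A| = 14.
A ∩ B = {L011, L001, L007, L003, L009, L010, L002, L008, L004, L012}, so |A ∩ B| = 10.
A ∖ B = {L006, L005, L000, L013}, so |A ∖ B| = 4.
|A ∩ B|/|A| = 10/14, so the statement is true.

True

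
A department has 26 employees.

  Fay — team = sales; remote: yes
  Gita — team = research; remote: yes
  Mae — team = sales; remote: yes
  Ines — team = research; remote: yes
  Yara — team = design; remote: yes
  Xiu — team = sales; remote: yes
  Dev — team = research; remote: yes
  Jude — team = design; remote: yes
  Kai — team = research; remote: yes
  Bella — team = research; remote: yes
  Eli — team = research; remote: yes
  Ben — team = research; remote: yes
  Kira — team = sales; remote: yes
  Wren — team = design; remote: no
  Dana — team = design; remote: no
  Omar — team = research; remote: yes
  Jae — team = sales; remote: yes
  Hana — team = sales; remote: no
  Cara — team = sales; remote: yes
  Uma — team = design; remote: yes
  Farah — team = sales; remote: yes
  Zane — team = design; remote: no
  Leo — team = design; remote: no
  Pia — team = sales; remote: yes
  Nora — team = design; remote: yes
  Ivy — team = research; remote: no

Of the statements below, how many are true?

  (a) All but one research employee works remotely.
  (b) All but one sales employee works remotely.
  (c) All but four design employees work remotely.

(a) research: |A| = 9, |A ∩ B| = 8; needs |A ∖ B| = 1 — true.
(b) sales: |A| = 9, |A ∩ B| = 8; needs |A ∖ B| = 1 — true.
(c) design: |A| = 8, |A ∩ B| = 4; needs |A ∖ B| = 4 — true.

3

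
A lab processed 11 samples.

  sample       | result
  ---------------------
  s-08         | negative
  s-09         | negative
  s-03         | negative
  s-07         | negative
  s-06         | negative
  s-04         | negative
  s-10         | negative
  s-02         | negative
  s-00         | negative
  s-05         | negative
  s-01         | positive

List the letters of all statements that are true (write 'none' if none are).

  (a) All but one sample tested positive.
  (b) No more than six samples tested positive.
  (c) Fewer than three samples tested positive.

|A| = 11, |A ∩ B| = 1, |A ∖ B| = 10.
(a) |A ∖ B| = 1: fails.
(b) |A ∩ B| ≤ 6: holds.
(c) |A ∩ B| < 3: holds.

(b), (c)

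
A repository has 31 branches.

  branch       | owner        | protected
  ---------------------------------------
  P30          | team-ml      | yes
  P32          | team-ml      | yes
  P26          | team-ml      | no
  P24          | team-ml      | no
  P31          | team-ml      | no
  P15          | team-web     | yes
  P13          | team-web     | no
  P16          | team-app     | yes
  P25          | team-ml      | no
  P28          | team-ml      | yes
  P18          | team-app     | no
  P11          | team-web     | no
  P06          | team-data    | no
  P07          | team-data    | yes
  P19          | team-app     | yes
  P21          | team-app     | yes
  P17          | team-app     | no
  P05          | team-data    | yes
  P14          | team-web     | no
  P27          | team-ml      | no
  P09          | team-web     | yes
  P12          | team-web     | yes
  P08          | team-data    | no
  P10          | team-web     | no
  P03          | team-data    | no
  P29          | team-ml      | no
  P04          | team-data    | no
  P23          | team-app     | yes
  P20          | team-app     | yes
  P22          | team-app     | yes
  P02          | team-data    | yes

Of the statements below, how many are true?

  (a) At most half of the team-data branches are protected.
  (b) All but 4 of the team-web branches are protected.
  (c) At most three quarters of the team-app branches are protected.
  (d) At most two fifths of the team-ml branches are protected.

(a) team-data: |A| = 7, |A ∩ B| = 3; needs |A ∩ B| ≤ |A ∖ B| — true.
(b) team-web: |A| = 7, |A ∩ B| = 3; needs |A ∖ B| = 4 — true.
(c) team-app: |A| = 8, |A ∩ B| = 6; needs |A ∩ B| / |A| ≤ 3/4 — true.
(d) team-ml: |A| = 9, |A ∩ B| = 3; needs |A ∩ B| / |A| ≤ 2/5 — true.

4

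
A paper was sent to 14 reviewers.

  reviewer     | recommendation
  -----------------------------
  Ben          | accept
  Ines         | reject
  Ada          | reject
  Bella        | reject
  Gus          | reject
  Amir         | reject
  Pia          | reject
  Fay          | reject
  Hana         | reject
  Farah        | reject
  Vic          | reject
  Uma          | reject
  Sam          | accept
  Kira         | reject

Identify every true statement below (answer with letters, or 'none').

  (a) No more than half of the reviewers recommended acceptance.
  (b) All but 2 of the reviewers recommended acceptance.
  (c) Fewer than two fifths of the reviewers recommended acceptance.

|A| = 14, |A ∩ B| = 2, |A ∖ B| = 12.
(a) |A ∩ B| ≤ |A ∖ B|: holds.
(b) |A ∖ B| = 2: fails.
(c) |A ∩ B| / |A| < 2/5: holds.

(a), (c)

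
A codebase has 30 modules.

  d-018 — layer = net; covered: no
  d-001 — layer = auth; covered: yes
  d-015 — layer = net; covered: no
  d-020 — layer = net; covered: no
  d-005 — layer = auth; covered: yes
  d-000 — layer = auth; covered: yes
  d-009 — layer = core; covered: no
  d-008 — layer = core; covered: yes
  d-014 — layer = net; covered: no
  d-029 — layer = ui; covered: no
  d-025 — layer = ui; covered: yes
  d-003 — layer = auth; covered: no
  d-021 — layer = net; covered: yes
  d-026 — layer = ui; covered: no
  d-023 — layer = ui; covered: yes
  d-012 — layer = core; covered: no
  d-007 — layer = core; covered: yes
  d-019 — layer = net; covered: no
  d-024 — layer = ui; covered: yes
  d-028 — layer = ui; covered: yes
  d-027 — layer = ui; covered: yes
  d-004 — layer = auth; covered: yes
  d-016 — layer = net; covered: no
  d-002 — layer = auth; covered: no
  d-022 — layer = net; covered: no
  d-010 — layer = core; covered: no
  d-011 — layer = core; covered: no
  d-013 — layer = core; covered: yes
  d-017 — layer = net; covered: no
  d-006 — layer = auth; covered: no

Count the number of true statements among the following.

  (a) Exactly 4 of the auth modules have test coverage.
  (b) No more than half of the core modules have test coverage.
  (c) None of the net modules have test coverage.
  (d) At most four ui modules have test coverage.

2

(a) auth: |A| = 7, |A ∩ B| = 4; needs |A ∩ B| = 4 — true.
(b) core: |A| = 7, |A ∩ B| = 3; needs |A ∩ B| ≤ |A ∖ B| — true.
(c) net: |A| = 9, |A ∩ B| = 1; needs A ∩ B = ∅ (|A ∩ B| = 0) — false.
(d) ui: |A| = 7, |A ∩ B| = 5; needs |A ∩ B| ≤ 4 — false.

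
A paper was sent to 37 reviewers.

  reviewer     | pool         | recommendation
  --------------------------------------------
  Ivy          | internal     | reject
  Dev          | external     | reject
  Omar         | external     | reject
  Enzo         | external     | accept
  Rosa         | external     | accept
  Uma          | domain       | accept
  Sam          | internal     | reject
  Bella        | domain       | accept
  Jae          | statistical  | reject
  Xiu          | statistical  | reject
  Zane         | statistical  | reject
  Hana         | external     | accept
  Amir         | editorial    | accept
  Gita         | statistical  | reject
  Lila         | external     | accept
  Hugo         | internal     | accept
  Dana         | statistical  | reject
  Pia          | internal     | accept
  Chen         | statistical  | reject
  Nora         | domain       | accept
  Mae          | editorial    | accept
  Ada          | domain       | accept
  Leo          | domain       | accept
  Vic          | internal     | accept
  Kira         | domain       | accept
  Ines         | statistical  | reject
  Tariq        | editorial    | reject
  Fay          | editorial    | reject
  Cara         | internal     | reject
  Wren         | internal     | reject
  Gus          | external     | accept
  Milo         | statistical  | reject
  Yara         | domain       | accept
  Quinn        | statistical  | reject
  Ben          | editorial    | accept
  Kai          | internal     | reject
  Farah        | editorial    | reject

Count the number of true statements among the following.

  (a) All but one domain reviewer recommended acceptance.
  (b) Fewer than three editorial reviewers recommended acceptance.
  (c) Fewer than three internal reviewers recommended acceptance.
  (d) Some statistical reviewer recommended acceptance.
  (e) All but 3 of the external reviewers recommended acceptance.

(a) domain: |A| = 7, |A ∩ B| = 7; needs |A ∖ B| = 1 — false.
(b) editorial: |A| = 6, |A ∩ B| = 3; needs |A ∩ B| < 3 — false.
(c) internal: |A| = 8, |A ∩ B| = 3; needs |A ∩ B| < 3 — false.
(d) statistical: |A| = 9, |A ∩ B| = 0; needs A ∩ B ≠ ∅ (|A ∩ B| ≥ 1) — false.
(e) external: |A| = 7, |A ∩ B| = 5; needs |A ∖ B| = 3 — false.

0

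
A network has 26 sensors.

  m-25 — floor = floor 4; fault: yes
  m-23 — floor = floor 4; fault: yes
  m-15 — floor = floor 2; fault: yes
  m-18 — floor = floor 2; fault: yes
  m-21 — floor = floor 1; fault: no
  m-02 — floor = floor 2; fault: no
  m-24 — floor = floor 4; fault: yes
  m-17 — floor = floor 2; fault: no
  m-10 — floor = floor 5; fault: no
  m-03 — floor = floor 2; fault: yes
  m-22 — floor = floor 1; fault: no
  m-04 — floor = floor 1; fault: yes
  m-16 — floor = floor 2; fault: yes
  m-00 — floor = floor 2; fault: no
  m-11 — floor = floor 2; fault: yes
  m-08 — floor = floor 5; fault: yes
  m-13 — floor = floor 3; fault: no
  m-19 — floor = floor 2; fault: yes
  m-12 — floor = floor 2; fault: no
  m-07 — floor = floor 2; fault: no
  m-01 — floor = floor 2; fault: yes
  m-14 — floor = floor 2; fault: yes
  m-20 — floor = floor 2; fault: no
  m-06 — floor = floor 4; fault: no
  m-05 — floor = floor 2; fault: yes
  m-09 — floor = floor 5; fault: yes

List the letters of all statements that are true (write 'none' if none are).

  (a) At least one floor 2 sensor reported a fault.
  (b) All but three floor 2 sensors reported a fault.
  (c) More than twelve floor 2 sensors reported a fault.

(a)

|A| = 15, |A ∩ B| = 9, |A ∖ B| = 6.
(a) A ∩ B ≠ ∅ (|A ∩ B| ≥ 1): holds.
(b) |A ∖ B| = 3: fails.
(c) |A ∩ B| > 12: fails.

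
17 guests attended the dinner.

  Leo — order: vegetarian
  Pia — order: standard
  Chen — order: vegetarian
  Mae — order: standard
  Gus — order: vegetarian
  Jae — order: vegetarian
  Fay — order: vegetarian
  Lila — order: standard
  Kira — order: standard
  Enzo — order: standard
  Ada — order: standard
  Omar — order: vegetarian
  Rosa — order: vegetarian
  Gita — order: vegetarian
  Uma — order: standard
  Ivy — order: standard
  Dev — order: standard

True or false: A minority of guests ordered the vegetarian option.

Truth condition: |A ∩ B| < |A ∖ B|.
|A| = 17, |A ∩ B| = 8, |A ∖ B| = 9.
8 < 9, so the statement is true.

True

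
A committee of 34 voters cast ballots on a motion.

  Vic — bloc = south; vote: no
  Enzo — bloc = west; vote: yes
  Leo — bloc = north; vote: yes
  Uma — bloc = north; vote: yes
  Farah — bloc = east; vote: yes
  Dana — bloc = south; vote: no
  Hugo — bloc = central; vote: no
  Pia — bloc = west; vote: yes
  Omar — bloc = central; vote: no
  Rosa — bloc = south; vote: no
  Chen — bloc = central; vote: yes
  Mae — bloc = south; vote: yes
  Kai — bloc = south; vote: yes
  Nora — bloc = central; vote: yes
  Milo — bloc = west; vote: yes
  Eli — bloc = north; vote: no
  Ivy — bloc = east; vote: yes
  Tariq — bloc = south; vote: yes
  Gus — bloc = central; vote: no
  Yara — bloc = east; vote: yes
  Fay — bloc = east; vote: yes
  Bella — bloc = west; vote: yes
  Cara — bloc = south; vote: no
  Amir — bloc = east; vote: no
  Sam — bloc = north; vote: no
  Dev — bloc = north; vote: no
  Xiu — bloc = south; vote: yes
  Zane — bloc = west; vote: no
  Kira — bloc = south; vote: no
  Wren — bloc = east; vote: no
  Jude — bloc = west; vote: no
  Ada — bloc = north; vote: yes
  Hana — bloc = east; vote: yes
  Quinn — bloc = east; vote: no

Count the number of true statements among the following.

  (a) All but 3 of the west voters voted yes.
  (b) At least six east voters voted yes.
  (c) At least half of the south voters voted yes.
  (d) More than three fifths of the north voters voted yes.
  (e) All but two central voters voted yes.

0

(a) west: |A| = 6, |A ∩ B| = 4; needs |A ∖ B| = 3 — false.
(b) east: |A| = 8, |A ∩ B| = 5; needs |A ∩ B| ≥ 6 — false.
(c) south: |A| = 9, |A ∩ B| = 4; needs |A ∩ B| ≥ |A ∖ B| — false.
(d) north: |A| = 6, |A ∩ B| = 3; needs |A ∩ B| / |A| > 3/5 — false.
(e) central: |A| = 5, |A ∩ B| = 2; needs |A ∖ B| = 2 — false.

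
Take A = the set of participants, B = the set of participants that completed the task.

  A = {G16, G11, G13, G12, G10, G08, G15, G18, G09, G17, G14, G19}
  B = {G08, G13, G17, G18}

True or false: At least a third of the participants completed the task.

The determiner here denotes the relation: |A ∩ B| / |A| ≥ 1/3.
A (the restrictor) = {G16, G11, G13, G12, G10, G08, G15, G18, G09, G17, G14, G19}, |A| = 12.
A ∩ B = {G13, G08, G18, G17}, so |A ∩ B| = 4.
A ∖ B = {G16, G11, G12, G10, G15, G09, G14, G19}, so |A ∖ B| = 8.
|A ∩ B|/|A| = 4/12, so the statement is true.

True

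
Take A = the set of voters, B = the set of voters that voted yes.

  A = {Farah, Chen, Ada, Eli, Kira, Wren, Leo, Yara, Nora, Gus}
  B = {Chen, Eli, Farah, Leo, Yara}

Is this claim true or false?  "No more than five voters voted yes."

True

The determiner here denotes the relation: |A ∩ B| ≤ 5.
A (the restrictor) = {Farah, Chen, Ada, Eli, Kira, Wren, Leo, Yara, Nora, Gus}, |A| = 10.
A ∩ B = {Farah, Chen, Eli, Leo, Yara}, so |A ∩ B| = 5.
|A ∩ B| = 5, so the statement is true.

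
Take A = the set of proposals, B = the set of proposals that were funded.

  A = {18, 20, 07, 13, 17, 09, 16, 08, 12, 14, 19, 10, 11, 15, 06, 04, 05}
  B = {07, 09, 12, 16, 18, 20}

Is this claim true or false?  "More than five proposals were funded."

The determiner here denotes the relation: |A ∩ B| > 5.
|A| = 17, |A ∩ B| = 6, |A ∖ B| = 11.
|A ∩ B| = 6, so the statement is true.

True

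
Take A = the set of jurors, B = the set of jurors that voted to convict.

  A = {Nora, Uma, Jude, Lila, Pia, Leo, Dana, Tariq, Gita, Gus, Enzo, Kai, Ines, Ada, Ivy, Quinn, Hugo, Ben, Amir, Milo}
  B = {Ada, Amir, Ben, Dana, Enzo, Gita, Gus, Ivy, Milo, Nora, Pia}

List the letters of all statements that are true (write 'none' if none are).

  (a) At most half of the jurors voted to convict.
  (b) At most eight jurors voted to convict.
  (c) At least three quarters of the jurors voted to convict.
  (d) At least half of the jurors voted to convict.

|A| = 20, |A ∩ B| = 11, |A ∖ B| = 9.
(a) |A ∩ B| ≤ |A ∖ B|: fails.
(b) |A ∩ B| ≤ 8: fails.
(c) |A ∩ B| / |A| ≥ 3/4: fails.
(d) |A ∩ B| ≥ |A ∖ B|: holds.

(d)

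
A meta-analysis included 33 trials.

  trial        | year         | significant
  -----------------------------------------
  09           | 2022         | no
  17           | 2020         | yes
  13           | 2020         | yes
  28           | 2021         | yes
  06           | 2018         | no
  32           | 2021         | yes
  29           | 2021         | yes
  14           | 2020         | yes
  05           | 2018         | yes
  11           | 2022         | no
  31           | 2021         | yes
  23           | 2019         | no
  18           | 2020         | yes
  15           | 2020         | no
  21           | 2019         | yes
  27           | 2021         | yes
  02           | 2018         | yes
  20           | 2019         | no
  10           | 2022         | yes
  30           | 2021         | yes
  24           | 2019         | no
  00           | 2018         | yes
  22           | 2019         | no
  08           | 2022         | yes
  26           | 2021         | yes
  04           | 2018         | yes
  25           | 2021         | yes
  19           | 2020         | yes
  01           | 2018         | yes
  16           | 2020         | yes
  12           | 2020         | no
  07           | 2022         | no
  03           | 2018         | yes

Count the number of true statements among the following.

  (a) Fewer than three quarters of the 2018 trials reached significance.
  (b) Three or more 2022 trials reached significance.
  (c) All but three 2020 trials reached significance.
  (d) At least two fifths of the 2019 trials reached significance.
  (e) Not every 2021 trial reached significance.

(a) 2018: |A| = 7, |A ∩ B| = 6; needs |A ∩ B| / |A| < 3/4 — false.
(b) 2022: |A| = 5, |A ∩ B| = 2; needs |A ∩ B| ≥ 3 — false.
(c) 2020: |A| = 8, |A ∩ B| = 6; needs |A ∖ B| = 3 — false.
(d) 2019: |A| = 5, |A ∩ B| = 1; needs |A ∩ B| / |A| ≥ 2/5 — false.
(e) 2021: |A| = 8, |A ∩ B| = 8; needs A ⊄ B (|A ∖ B| ≥ 1) — false.

0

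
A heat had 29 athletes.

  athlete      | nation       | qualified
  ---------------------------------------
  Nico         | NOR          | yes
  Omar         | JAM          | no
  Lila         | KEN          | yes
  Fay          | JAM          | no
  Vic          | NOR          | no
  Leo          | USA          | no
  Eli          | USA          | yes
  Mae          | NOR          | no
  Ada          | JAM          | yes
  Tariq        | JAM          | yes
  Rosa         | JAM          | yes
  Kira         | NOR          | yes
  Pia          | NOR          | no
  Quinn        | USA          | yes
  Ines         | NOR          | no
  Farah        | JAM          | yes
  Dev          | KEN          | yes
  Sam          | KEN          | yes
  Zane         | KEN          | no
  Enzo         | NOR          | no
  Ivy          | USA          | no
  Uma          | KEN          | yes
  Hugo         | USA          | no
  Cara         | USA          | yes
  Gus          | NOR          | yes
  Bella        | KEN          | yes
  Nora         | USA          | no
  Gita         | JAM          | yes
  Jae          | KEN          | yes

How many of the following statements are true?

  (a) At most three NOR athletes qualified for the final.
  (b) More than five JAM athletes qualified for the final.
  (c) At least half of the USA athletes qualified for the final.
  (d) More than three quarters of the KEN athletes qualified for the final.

2

(a) NOR: |A| = 8, |A ∩ B| = 3; needs |A ∩ B| ≤ 3 — true.
(b) JAM: |A| = 7, |A ∩ B| = 5; needs |A ∩ B| > 5 — false.
(c) USA: |A| = 7, |A ∩ B| = 3; needs |A ∩ B| ≥ |A ∖ B| — false.
(d) KEN: |A| = 7, |A ∩ B| = 6; needs |A ∩ B| / |A| > 3/4 — true.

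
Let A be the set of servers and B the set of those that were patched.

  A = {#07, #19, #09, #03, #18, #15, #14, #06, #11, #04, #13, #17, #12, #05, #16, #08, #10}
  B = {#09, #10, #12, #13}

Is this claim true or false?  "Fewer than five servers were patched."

True

Truth condition: |A ∩ B| < 5.
|A| = 17, |A ∩ B| = 4, |A ∖ B| = 13.
|A ∩ B| = 4, so the statement is true.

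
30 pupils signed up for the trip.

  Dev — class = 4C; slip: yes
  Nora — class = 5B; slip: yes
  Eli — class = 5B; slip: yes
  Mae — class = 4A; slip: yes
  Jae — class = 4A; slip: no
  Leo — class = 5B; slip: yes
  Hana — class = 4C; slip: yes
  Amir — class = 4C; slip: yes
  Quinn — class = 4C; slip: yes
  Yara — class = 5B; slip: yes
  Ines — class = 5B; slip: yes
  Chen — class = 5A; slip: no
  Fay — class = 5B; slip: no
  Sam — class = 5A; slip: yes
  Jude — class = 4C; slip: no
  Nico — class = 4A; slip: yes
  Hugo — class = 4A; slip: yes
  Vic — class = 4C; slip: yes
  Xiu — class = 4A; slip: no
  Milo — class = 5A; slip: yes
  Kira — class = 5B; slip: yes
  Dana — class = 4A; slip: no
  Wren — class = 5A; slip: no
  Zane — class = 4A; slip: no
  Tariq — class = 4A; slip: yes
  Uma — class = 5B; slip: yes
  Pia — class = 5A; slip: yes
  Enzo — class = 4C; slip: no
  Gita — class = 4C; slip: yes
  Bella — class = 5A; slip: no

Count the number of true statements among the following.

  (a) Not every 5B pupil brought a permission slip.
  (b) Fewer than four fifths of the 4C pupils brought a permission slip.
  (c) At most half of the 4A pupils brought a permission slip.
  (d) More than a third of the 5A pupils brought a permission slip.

4

(a) 5B: |A| = 8, |A ∩ B| = 7; needs A ⊄ B (|A ∖ B| ≥ 1) — true.
(b) 4C: |A| = 8, |A ∩ B| = 6; needs |A ∩ B| / |A| < 4/5 — true.
(c) 4A: |A| = 8, |A ∩ B| = 4; needs |A ∩ B| ≤ |A ∖ B| — true.
(d) 5A: |A| = 6, |A ∩ B| = 3; needs |A ∩ B| / |A| > 1/3 — true.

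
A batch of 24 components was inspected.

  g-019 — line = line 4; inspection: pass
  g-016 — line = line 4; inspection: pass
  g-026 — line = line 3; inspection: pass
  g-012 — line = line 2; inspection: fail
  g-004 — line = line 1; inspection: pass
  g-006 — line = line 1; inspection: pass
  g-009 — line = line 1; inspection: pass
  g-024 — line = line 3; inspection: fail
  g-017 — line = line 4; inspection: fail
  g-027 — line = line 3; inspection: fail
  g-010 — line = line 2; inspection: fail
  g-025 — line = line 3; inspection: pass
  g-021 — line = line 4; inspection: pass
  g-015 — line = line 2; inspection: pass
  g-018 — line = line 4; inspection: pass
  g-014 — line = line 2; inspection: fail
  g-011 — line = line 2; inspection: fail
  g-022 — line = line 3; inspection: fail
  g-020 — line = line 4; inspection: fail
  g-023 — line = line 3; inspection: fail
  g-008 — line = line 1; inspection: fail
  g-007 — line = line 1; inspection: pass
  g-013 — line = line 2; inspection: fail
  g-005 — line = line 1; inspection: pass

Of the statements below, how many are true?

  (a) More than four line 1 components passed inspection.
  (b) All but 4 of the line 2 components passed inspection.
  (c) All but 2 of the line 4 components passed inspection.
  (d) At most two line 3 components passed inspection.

(a) line 1: |A| = 6, |A ∩ B| = 5; needs |A ∩ B| > 4 — true.
(b) line 2: |A| = 6, |A ∩ B| = 1; needs |A ∖ B| = 4 — false.
(c) line 4: |A| = 6, |A ∩ B| = 4; needs |A ∖ B| = 2 — true.
(d) line 3: |A| = 6, |A ∩ B| = 2; needs |A ∩ B| ≤ 2 — true.

3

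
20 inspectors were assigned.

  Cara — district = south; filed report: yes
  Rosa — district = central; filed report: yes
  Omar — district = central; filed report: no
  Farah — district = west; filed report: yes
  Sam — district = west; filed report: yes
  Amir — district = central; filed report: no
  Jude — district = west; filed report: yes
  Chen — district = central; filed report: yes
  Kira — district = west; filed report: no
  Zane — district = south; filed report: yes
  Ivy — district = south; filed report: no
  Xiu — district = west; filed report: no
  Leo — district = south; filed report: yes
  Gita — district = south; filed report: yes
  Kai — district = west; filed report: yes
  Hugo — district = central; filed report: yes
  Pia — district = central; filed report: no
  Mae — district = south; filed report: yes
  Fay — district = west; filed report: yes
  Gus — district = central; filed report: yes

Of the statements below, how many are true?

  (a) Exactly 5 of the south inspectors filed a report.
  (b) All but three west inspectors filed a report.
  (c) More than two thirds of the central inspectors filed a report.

(a) south: |A| = 6, |A ∩ B| = 5; needs |A ∩ B| = 5 — true.
(b) west: |A| = 7, |A ∩ B| = 5; needs |A ∖ B| = 3 — false.
(c) central: |A| = 7, |A ∩ B| = 4; needs |A ∩ B| / |A| > 2/3 — false.

1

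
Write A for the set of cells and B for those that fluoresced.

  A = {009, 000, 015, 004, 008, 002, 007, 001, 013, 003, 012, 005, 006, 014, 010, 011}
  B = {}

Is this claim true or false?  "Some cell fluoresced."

False

The determiner here denotes the relation: A ∩ B ≠ ∅ (|A ∩ B| ≥ 1).
|A| = 16, |A ∩ B| = 0, |A ∖ B| = 16.
So the statement is false.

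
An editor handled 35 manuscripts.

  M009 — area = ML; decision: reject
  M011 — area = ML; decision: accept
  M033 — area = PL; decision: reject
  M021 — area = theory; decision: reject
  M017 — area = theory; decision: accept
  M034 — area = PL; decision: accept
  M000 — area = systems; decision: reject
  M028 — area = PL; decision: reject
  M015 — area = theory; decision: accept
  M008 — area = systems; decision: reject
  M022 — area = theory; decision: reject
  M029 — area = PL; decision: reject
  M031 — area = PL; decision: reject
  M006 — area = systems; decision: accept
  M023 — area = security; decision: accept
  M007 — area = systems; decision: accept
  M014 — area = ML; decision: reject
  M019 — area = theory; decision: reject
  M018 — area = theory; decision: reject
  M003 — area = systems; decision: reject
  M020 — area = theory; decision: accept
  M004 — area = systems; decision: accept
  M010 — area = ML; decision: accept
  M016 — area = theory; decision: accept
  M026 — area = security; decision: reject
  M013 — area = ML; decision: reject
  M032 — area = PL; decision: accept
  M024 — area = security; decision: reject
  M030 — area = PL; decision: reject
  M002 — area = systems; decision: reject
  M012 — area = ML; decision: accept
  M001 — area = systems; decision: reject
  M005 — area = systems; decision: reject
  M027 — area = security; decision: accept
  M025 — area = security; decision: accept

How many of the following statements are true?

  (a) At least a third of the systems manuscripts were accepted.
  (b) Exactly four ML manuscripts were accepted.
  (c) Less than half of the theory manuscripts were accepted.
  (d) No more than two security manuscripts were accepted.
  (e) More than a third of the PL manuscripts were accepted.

1

(a) systems: |A| = 9, |A ∩ B| = 3; needs |A ∩ B| / |A| ≥ 1/3 — true.
(b) ML: |A| = 6, |A ∩ B| = 3; needs |A ∩ B| = 4 — false.
(c) theory: |A| = 8, |A ∩ B| = 4; needs |A ∩ B| < |A ∖ B| — false.
(d) security: |A| = 5, |A ∩ B| = 3; needs |A ∩ B| ≤ 2 — false.
(e) PL: |A| = 7, |A ∩ B| = 2; needs |A ∩ B| / |A| > 1/3 — false.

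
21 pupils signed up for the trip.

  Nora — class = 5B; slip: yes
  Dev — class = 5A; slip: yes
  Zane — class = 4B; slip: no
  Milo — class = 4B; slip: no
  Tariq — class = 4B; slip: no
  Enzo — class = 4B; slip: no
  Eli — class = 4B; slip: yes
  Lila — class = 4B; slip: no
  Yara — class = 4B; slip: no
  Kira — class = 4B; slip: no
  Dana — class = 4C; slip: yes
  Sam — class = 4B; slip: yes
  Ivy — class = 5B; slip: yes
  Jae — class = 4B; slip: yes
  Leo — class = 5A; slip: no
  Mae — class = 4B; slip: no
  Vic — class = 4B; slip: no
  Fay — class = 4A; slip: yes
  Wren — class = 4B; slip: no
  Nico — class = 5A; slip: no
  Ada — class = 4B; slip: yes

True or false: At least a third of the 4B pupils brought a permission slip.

False

Truth condition: |A ∩ B| / |A| ≥ 1/3.
A (the restrictor) = {Zane, Milo, Tariq, Enzo, Eli, Lila, Yara, Kira, Sam, Jae, Mae, Vic, Wren, Ada}, |A| = 14.
A ∩ B = {Eli, Sam, Jae, Ada}, so |A ∩ B| = 4.
A ∖ B = {Zane, Milo, Tariq, Enzo, Lila, Yara, Kira, Mae, Vic, Wren}, so |A ∖ B| = 10.
|A ∩ B|/|A| = 4/14, so the statement is false.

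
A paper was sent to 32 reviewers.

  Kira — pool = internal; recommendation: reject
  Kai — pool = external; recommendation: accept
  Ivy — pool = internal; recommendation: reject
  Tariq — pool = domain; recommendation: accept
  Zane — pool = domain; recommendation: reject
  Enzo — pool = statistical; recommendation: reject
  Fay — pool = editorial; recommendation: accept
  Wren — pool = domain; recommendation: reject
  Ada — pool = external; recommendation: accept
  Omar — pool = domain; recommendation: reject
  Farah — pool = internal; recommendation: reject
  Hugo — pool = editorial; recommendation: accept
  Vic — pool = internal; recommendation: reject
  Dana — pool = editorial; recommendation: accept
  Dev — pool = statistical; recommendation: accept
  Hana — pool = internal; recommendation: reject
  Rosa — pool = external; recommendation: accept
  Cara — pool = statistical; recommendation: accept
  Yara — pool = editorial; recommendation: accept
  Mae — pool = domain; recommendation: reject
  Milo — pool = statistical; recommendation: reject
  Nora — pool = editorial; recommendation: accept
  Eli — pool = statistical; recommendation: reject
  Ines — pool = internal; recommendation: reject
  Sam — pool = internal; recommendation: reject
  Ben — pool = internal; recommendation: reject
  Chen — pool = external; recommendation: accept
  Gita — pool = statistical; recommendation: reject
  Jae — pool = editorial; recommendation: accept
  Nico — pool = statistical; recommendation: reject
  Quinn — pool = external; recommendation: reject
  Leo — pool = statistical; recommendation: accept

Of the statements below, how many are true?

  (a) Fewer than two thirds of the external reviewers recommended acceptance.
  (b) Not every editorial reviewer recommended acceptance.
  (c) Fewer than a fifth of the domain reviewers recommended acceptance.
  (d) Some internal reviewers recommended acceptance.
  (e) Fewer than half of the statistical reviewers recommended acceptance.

(a) external: |A| = 5, |A ∩ B| = 4; needs |A ∩ B| / |A| < 2/3 — false.
(b) editorial: |A| = 6, |A ∩ B| = 6; needs A ⊄ B (|A ∖ B| ≥ 1) — false.
(c) domain: |A| = 5, |A ∩ B| = 1; needs |A ∩ B| / |A| < 1/5 — false.
(d) internal: |A| = 8, |A ∩ B| = 0; needs A ∩ B ≠ ∅ (|A ∩ B| ≥ 1) — false.
(e) statistical: |A| = 8, |A ∩ B| = 3; needs |A ∩ B| < |A ∖ B| — true.

1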